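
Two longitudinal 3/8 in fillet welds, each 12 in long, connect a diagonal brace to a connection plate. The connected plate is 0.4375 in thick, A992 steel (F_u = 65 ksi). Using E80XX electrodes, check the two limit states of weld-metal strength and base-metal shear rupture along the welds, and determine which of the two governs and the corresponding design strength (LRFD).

φR_n ≈ 229 kip (weld metal governs)

E80XX → F_EXX = 80 ksi.
t_e = 0.707 × 0.375 = 0.2651 in; L = 24 in.
Weld metal: φR_n = 0.75 × 0.6 × 80 × 0.2651 × 24 = 229.1 kip.
Base metal (shear rupture): φR_n = 0.75 × 0.6 × 65 × 0.4375 × 24 = 307.1 kip.
Governing: weld metal.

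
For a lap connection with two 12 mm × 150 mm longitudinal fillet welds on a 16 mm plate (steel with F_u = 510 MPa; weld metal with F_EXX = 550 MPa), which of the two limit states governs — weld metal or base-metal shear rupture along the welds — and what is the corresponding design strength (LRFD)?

φR_n ≈ 630 kN (weld metal governs)

t_e = 0.707 × 12 = 8.484 mm; L = 300 mm.
Weld metal: φR_n = 0.75 × 0.6 × 550 × 8.484 × 300 × 10⁻³ = 629.9 kN.
Base metal (shear rupture): φR_n = 0.75 × 0.6 × 510 × 16 × 300 × 10⁻³ = 1102 kN.
Governing: weld metal.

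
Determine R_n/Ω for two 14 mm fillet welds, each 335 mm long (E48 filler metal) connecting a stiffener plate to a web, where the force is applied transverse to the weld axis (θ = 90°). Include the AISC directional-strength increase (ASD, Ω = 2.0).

E48XX → F_EXX = 480 MPa.
t_e = 0.707 × 14 = 9.898 mm; A_we = 9.898 × 670 = 6632 mm².
Directional factor: 1.0 + 0.5 sin^1.5(90°) = 1.5.
F_nw = 0.6 × 480 × 1.5 = 432 MPa.
R_n/Ω = (432 × 6632) / 2.0 × 10⁻³ = 1432 kN.

R_n/Ω ≈ 1430 kN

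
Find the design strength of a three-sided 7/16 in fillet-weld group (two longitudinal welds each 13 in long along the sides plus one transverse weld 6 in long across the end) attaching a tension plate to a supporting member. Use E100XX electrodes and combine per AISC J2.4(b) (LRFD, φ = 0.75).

E100XX → F_EXX = 100 ksi.
t_e = 0.707 × 0.4375 = 0.3093 in.
R_nwl = 0.6 × 100 × 0.3093 × 26 = 482.5 kips (longitudinal, 2 welds).
R_nwt = 0.6 × 100 × 0.3093 × 6 = 111.4 kips (transverse, base value).
(i) R_nwl + R_nwt = 593.9 kips; (ii) 0.85 R_nwl + 1.5 R_nwt = 577.2 kips.
R_n = max = 593.9 kips [governs: (i)]; φR_n = 445.4 kips.

φR_n ≈ 445 kips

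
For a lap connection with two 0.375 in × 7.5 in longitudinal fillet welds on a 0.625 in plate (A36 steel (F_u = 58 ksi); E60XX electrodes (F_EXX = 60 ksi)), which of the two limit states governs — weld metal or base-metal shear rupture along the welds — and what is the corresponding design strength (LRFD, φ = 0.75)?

t_e = 0.707 × 0.375 = 0.2651 in; L = 15 in.
Weld metal: φR_n = 0.75 × 0.6 × 60 × 0.2651 × 15 = 107.4 kip.
Base metal (shear rupture): φR_n = 0.75 × 0.6 × 58 × 0.625 × 15 = 244.7 kip.
Governing: weld metal.

φR_n ≈ 107 kip (weld metal governs)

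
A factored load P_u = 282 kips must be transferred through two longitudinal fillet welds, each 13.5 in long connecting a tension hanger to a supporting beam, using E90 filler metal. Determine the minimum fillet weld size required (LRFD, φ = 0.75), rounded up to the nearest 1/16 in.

w = 3/8 in

E90XX → F_EXX = 90 ksi.
Total weld length L = 27 in.
Required throat t_e = P_u / (φ × 0.6 F_EXX × L) = 282 / (0.75 × 0.6 × 90 × 27) = 0.2579 in.
Required leg w = t_e / 0.707 = 0.3648 in → use 3/8 in.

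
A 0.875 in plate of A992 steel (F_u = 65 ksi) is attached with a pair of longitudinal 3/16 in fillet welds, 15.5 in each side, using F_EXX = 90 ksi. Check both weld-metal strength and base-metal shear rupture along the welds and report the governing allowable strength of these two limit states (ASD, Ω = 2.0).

R_n/Ω ≈ 111 kip (weld metal governs)

t_e = 0.707 × 0.1875 = 0.1326 in; L = 31 in.
Weld metal: R_n/Ω = (1/2.0) × 0.6 × 90 × 0.1326 × 31 = 111 kip.
Base metal (shear rupture): R_n/Ω = (1/2.0) × 0.6 × 65 × 0.875 × 31 = 528.9 kip.
Governing: weld metal.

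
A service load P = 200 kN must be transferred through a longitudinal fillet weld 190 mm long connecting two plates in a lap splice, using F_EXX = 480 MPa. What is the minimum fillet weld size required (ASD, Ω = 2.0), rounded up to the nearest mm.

Total weld length L = 190 mm.
Required throat t_e = P × Ω / (0.6 F_EXX × L) = 200 × 2.0 / (0.6 × 480 × 190 × 10⁻³) = 7.31 mm.
Required leg w = t_e / 0.707 = 10.34 mm → use 11 mm.

w = 11 mm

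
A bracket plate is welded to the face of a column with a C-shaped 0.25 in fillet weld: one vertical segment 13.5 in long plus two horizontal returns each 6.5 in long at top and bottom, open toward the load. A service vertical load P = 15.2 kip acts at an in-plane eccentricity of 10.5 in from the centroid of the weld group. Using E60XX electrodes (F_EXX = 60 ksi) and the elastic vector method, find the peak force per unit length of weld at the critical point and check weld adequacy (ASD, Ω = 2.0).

Total weld length L_w = 26.5 in. Treat welds as unit-width lines.
Centroid: x̄ = 2×6.5×3.25 / 26.5 = 1.594 in from the vertical weld.
Polar moment about centroid: J = I_x + I_y = [13.5³/12 + 2×6.5×6.75²] + [13.5×1.594² + 2(6.5³/12 + 6.5×1.656²)] = 913.1 in³.
Direct shear f_v = P/L_w = 15.2 / 26.5 = 0.5736 kip/in (vertical).
Torsion M = P·e = 15.2 × 10.5 = 159.6 kip·in.
Critical point at (x, y) = (4.906, 6.75) from centroid. f_tx = M·y/J = 1.18 kip/in; f_ty = M·x/J = 0.8575 kip/in.
Resultant f_max = √[f_tx² + (f_v + f_ty)²] = √[1.18² + (0.5736 + 0.8575)²] = 1.855 kip/in.
Capacity per unit length: r_n/Ω = (1/2.0) × 0.6 × 60 × (0.707 × 0.25) = 3.181 kip/in.
1.855 ≤ 3.181 → adequate.

f_max ≈ 1.85 kip/in; adequate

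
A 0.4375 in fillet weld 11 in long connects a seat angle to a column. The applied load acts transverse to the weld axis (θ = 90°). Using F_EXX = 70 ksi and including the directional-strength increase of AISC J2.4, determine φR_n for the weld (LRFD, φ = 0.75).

φR_n ≈ 161 kips

t_e = 0.707 × 0.4375 = 0.3093 in; A_we = 0.3093 × 11 = 3.402 in².
Directional factor: 1.0 + 0.5 sin^1.5(90°) = 1.5.
F_nw = 0.6 × 70 × 1.5 = 63 ksi.
φR_n = 0.75 × 63 × 3.402 = 160.8 kips.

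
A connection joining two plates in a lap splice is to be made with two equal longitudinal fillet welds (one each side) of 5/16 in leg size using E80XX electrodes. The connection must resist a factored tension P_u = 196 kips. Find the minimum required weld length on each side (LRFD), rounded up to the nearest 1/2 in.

L = 12.5 in on each side

E80XX → F_EXX = 80 ksi.
Throat t_e = 0.707 × 0.3125 = 0.2209 in.
φr_n = 0.75 × 0.6 × 80 × 0.2209 = 7.954 kips/in.
L_req = P_u / φr_n = 196 / 7.954 = 24.64 in total.
Per side: 24.64 / 2 = 12.32 in.
Round up → use L = 12.5 in on each side.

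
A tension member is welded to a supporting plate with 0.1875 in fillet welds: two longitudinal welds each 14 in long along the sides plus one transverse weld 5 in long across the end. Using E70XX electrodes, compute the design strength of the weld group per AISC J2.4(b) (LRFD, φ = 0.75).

E70XX → F_EXX = 70 ksi.
t_e = 0.707 × 0.1875 = 0.1326 in.
R_nwl = 0.6 × 70 × 0.1326 × 28 = 155.9 kip (longitudinal, 2 welds).
R_nwt = 0.6 × 70 × 0.1326 × 5 = 27.84 kip (transverse, base value).
(i) R_nwl + R_nwt = 183.7 kip; (ii) 0.85 R_nwl + 1.5 R_nwt = 174.3 kip.
R_n = max = 183.7 kip [governs: (i)]; φR_n = 137.8 kip.

φR_n ≈ 138 kip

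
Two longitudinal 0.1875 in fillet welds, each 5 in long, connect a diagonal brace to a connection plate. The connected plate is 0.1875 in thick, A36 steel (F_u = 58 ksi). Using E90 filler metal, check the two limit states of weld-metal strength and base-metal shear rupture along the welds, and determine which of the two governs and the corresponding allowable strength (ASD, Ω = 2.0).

E90XX → F_EXX = 90 ksi.
t_e = 0.707 × 0.1875 = 0.1326 in; L = 10 in.
Weld metal: R_n/Ω = (1/2.0) × 0.6 × 90 × 0.1326 × 10 = 35.79 kip.
Base metal (shear rupture): R_n/Ω = (1/2.0) × 0.6 × 58 × 0.1875 × 10 = 32.62 kip.
Governing: base-metal shear rupture.

R_n/Ω ≈ 32.6 kip (base-metal shear rupture governs)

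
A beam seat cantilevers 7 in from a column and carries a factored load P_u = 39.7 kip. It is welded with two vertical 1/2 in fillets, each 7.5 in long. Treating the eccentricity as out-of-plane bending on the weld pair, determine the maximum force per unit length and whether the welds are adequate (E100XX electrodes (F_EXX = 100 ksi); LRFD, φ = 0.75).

f_max ≈ 15.1 kip/in; adequate

L_w = 2 × 7.5 = 15 in; section modulus (unit throat) S = 2 × L²/6 = 18.75 in².
Direct shear f_v = P/L_w = 39.7/15 = 2.647 kip/in.
Moment M = P × e = 39.7 × 7 = 277.9 kip·in; bending f_b = M/S = 14.82 kip/in.
f_max = √(f_v² + f_b²) = √(2.647² + 14.82²) = 15.06 kip/in.
φr_n = 0.75 × 0.6 × 100 × (0.707 × 0.5) = 15.91 kip/in → adequate.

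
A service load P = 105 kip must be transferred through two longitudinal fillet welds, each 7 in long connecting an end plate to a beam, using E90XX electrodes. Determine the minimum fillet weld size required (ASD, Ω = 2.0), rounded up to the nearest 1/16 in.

E90XX → F_EXX = 90 ksi.
Total weld length L = 14 in.
Required throat t_e = P × Ω / (0.6 F_EXX × L) = 105 × 2.0 / (0.6 × 90 × 14) = 0.2778 in.
Required leg w = t_e / 0.707 = 0.3929 in → use 7/16 in.

w = 7/16 in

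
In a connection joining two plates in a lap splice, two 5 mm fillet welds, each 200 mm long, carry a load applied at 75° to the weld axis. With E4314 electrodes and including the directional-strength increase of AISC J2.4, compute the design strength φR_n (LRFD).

E43XX → F_EXX = 430 MPa.
t_e = 0.707 × 5 = 3.535 mm; A_we = 3.535 × 400 = 1414 mm².
Directional factor: 1.0 + 0.5 sin^1.5(75°) = 1.475.
F_nw = 0.6 × 430 × 1.475 = 380.5 MPa.
φR_n = 0.75 × 380.5 × 1414 × 10⁻³ = 403.5 kN.

φR_n ≈ 403 kN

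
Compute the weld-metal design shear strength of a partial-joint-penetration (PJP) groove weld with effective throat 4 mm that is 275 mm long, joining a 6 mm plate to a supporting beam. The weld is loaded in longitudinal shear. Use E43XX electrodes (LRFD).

E43XX → F_EXX = 430 MPa.
Effective throat (given) t_e = 4 mm.
A_we = 4 × 275 = 1100 mm².
F_nw = 0.6 F_EXX = 258 MPa.
φR_n = 0.75 × 258 × 1100 × 10⁻³ = 212.9 kN.

φR_n ≈ 213 kN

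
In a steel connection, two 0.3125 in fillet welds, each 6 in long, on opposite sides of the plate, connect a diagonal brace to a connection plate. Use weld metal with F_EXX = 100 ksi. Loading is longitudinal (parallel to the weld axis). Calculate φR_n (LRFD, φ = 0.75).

φR_n ≈ 119 kip

Effective throat t_e = 0.707 × 0.3125 = 0.2209 in.
Total length L = 12 in; A_we = 0.2209 × 12 = 2.651 in².
F_nw = 0.6 F_EXX = 0.6 × 100 = 60 ksi.
φR_n = 0.75 × 60 × 2.651 = 119.3 kip.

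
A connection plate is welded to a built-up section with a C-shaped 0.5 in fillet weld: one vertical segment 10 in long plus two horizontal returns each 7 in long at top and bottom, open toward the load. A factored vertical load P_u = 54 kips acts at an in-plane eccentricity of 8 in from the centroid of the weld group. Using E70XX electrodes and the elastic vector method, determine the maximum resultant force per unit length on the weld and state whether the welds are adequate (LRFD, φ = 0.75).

f_max ≈ 7.18 kip/in; adequate

E70XX → F_EXX = 70 ksi.
Total weld length L_w = 24 in. Treat welds as unit-width lines.
Centroid: x̄ = 2×7×3.5 / 24 = 2.042 in from the vertical weld.
Polar moment about centroid: J = I_x + I_y = [10³/12 + 2×7×5²] + [10×2.042² + 2(7³/12 + 7×1.458²)] = 562 in³.
Direct shear f_v = P/L_w = 54 / 24 = 2.25 kip/in (vertical).
Torsion M = P·e = 54 × 8 = 432 kip·in.
Critical point at (x, y) = (4.958, 5) from centroid. f_tx = M·y/J = 3.844 kip/in; f_ty = M·x/J = 3.812 kip/in.
Resultant f_max = √[f_tx² + (f_v + f_ty)²] = √[3.844² + (2.25 + 3.812)²] = 7.178 kip/in.
Capacity per unit length: φr_n = 0.75 × 0.6 × 70 × (0.707 × 0.5) = 11.14 kip/in.
7.178 ≤ 11.14 → adequate.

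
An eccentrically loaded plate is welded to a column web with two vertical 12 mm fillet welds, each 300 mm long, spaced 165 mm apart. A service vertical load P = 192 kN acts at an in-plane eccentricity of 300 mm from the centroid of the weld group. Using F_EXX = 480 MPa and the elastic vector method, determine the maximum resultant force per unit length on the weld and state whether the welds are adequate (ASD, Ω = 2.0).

f_max ≈ 1330 N/mm; NOT adequate

Total weld length L_w = 600 mm. Treat welds as unit-width lines.
Polar moment about centroid: J = 2[d³/12 + d(b/2)²] = 2[300³/12 + 300×82.5²] = 8584000 mm³.
Direct shear f_v = P/L_w = 192×10³ / 600 = 320 N/mm (vertical).
Torsion M = P·e = 192×10³ × 300 = 57600000 N·mm.
Critical point at (x, y) = (82.5, 150) from centroid. f_tx = M·y/J = 1007 N/mm; f_ty = M·x/J = 553.6 N/mm.
Resultant f_max = √[f_tx² + (f_v + f_ty)²] = √[1007² + (320 + 553.6)²] = 1333 N/mm.
Capacity per unit length: r_n/Ω = (1/2.0) × 0.6 × 480 × (0.707 × 12) = 1222 N/mm.
1333 > 1222 → NOT adequate.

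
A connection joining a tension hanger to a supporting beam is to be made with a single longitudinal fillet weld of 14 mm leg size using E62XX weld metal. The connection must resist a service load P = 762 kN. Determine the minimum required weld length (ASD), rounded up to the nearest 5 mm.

E62XX → F_EXX = 620 MPa.
Throat t_e = 0.707 × 14 = 9.898 mm.
r_n/Ω = (0.6 × 620 × 9.898) / 2.0 = 1841 N/mm = 1.841 kN/mm.
L_req = P / (r_n/Ω) = 762 / 1.841 = 413.9 mm total.
Round up → use L = 415 mm.

L = 415 mm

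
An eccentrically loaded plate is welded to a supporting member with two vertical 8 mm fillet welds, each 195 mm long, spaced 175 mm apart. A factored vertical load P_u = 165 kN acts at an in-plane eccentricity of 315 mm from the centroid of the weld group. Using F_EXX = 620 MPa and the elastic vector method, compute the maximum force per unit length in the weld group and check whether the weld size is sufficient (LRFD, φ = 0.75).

Total weld length L_w = 390 mm. Treat welds as unit-width lines.
Polar moment about centroid: J = 2[d³/12 + d(b/2)²] = 2[195³/12 + 195×87.5²] = 4222000 mm³.
Direct shear f_v = P/L_w = 165×10³ / 390 = 423.1 N/mm (vertical).
Torsion M = P·e = 165×10³ × 315 = 51975000 N·mm.
Critical point at (x, y) = (87.5, 97.5) from centroid. f_tx = M·y/J = 1200 N/mm; f_ty = M·x/J = 1077 N/mm.
Resultant f_max = √[f_tx² + (f_v + f_ty)²] = √[1200² + (423.1 + 1077)²] = 1921 N/mm.
Capacity per unit length: φr_n = 0.75 × 0.6 × 620 × (0.707 × 8) = 1578 N/mm.
1921 > 1578 → NOT adequate.

f_max ≈ 1920 N/mm; NOT adequate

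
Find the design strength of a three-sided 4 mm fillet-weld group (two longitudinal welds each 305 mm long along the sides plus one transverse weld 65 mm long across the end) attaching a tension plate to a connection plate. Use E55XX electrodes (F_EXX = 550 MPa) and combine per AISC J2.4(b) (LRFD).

φR_n ≈ 472 kN

t_e = 0.707 × 4 = 2.828 mm.
R_nwl = 0.6 × 550 × 2.828 × 610 × 10⁻³ = 569.3 kN (longitudinal, 2 welds).
R_nwt = 0.6 × 550 × 2.828 × 65 × 10⁻³ = 60.66 kN (transverse, base value).
(i) R_nwl + R_nwt = 629.9 kN; (ii) 0.85 R_nwl + 1.5 R_nwt = 574.9 kN.
R_n = max = 629.9 kN [governs: (i)]; φR_n = 472.5 kN.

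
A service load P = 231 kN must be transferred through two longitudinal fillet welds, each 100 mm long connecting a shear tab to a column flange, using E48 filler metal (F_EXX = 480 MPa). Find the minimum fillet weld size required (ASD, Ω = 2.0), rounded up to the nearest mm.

Total weld length L = 200 mm.
Required throat t_e = P × Ω / (0.6 F_EXX × L) = 231 × 2.0 / (0.6 × 480 × 200 × 10⁻³) = 8.021 mm.
Required leg w = t_e / 0.707 = 11.34 mm → use 12 mm.

w = 12 mm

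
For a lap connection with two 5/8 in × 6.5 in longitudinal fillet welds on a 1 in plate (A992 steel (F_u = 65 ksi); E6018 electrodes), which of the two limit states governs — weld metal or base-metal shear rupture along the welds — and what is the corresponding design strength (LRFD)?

φR_n ≈ 155 kip (weld metal governs)

E60XX → F_EXX = 60 ksi.
t_e = 0.707 × 0.625 = 0.4419 in; L = 13 in.
Weld metal: φR_n = 0.75 × 0.6 × 60 × 0.4419 × 13 = 155.1 kip.
Base metal (shear rupture): φR_n = 0.75 × 0.6 × 65 × 1 × 13 = 380.2 kip.
Governing: weld metal.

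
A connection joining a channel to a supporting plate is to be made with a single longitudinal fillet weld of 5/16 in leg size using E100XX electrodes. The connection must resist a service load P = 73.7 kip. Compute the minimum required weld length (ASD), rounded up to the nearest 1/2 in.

L = 11.5 in

E100XX → F_EXX = 100 ksi.
Throat t_e = 0.707 × 0.3125 = 0.2209 in.
r_n/Ω = (0.6 × 100 × 0.2209) / 2.0 = 6.628 kip/in.
L_req = P / (r_n/Ω) = 73.7 / 6.628 = 11.12 in total.
Round up → use L = 11.5 in.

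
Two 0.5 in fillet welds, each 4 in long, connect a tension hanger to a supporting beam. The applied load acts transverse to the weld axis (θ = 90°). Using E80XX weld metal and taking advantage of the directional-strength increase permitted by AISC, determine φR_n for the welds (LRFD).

E80XX → F_EXX = 80 ksi.
t_e = 0.707 × 0.5 = 0.3535 in; A_we = 0.3535 × 8 = 2.828 in².
Directional factor: 1.0 + 0.5 sin^1.5(90°) = 1.5.
F_nw = 0.6 × 80 × 1.5 = 72 ksi.
φR_n = 0.75 × 72 × 2.828 = 152.7 kip.

φR_n ≈ 153 kip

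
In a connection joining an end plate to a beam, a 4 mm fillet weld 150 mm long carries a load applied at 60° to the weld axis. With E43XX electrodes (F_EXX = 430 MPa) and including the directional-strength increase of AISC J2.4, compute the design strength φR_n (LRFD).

φR_n ≈ 115 kN

t_e = 0.707 × 4 = 2.828 mm; A_we = 2.828 × 150 = 424.2 mm².
Directional factor: 1.0 + 0.5 sin^1.5(60°) = 1.403.
F_nw = 0.6 × 430 × 1.403 = 362 MPa.
φR_n = 0.75 × 362 × 424.2 × 10⁻³ = 115.2 kN.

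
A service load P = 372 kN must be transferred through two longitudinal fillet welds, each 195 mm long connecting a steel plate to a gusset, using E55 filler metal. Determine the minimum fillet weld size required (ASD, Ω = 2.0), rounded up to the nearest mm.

E55XX → F_EXX = 550 MPa.
Total weld length L = 390 mm.
Required throat t_e = P × Ω / (0.6 F_EXX × L) = 372 × 2.0 / (0.6 × 550 × 390 × 10⁻³) = 5.781 mm.
Required leg w = t_e / 0.707 = 8.177 mm → use 9 mm.

w = 9 mm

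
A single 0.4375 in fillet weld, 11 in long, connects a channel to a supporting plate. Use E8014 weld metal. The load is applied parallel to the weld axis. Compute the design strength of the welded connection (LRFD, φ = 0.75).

φR_n ≈ 122 kip

E80XX → F_EXX = 80 ksi.
Effective throat t_e = 0.707 × 0.4375 = 0.3093 in.
Total length L = 11 in; A_we = 0.3093 × 11 = 3.402 in².
F_nw = 0.6 F_EXX = 0.6 × 80 = 48 ksi.
φR_n = 0.75 × 48 × 3.402 = 122.5 kip.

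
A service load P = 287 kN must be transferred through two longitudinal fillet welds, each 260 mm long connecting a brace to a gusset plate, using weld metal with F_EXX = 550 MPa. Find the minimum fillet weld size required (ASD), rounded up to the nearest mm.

Total weld length L = 520 mm.
Required throat t_e = P × Ω / (0.6 F_EXX × L) = 287 × 2.0 / (0.6 × 550 × 520 × 10⁻³) = 3.345 mm.
Required leg w = t_e / 0.707 = 4.731 mm → use 5 mm.

w = 5 mm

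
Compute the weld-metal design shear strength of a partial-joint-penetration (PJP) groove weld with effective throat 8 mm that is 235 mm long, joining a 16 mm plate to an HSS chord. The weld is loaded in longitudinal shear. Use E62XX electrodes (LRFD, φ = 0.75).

E62XX → F_EXX = 620 MPa.
Effective throat (given) t_e = 8 mm.
A_we = 8 × 235 = 1880 mm².
F_nw = 0.6 F_EXX = 372 MPa.
φR_n = 0.75 × 372 × 1880 × 10⁻³ = 524.5 kN.

φR_n ≈ 525 kN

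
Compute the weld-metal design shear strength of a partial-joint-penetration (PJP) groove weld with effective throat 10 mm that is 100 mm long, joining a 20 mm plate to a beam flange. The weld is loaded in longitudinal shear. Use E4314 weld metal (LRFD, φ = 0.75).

E43XX → F_EXX = 430 MPa.
Effective throat (given) t_e = 10 mm.
A_we = 10 × 100 = 1000 mm².
F_nw = 0.6 F_EXX = 258 MPa.
φR_n = 0.75 × 258 × 1000 × 10⁻³ = 193.5 kN.

φR_n ≈ 194 kN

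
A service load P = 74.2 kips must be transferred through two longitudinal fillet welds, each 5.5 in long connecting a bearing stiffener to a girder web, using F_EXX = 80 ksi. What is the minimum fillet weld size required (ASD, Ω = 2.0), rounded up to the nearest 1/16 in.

Total weld length L = 11 in.
Required throat t_e = P × Ω / (0.6 F_EXX × L) = 74.2 × 2.0 / (0.6 × 80 × 11) = 0.2811 in.
Required leg w = t_e / 0.707 = 0.3975 in → use 7/16 in.

w = 7/16 in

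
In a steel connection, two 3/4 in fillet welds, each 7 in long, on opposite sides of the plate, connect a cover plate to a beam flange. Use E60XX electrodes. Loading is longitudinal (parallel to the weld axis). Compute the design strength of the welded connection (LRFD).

φR_n ≈ 200 kip

E60XX → F_EXX = 60 ksi.
Effective throat t_e = 0.707 × 0.75 = 0.5302 in.
Total length L = 14 in; A_we = 0.5302 × 14 = 7.423 in².
F_nw = 0.6 F_EXX = 0.6 × 60 = 36 ksi.
φR_n = 0.75 × 36 × 7.423 = 200.4 kip.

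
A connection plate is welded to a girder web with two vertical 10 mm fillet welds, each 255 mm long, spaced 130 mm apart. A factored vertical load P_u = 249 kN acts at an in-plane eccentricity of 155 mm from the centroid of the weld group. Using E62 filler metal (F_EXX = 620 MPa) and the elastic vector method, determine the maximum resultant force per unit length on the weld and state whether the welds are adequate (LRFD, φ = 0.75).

f_max ≈ 1410 N/mm; adequate

Total weld length L_w = 510 mm. Treat welds as unit-width lines.
Polar moment about centroid: J = 2[d³/12 + d(b/2)²] = 2[255³/12 + 255×65²] = 4918000 mm³.
Direct shear f_v = P/L_w = 249×10³ / 510 = 488.2 N/mm (vertical).
Torsion M = P·e = 249×10³ × 155 = 38595000 N·mm.
Critical point at (x, y) = (65, 127.5) from centroid. f_tx = M·y/J = 1001 N/mm; f_ty = M·x/J = 510.1 N/mm.
Resultant f_max = √[f_tx² + (f_v + f_ty)²] = √[1001² + (488.2 + 510.1)²] = 1413 N/mm.
Capacity per unit length: φr_n = 0.75 × 0.6 × 620 × (0.707 × 10) = 1973 N/mm.
1413 ≤ 1973 → adequate.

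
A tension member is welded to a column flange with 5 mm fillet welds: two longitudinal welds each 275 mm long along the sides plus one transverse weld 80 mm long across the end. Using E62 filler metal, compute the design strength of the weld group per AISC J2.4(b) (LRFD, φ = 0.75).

φR_n ≈ 621 kN

E62XX → F_EXX = 620 MPa.
t_e = 0.707 × 5 = 3.535 mm.
R_nwl = 0.6 × 620 × 3.535 × 550 × 10⁻³ = 723.3 kN (longitudinal, 2 welds).
R_nwt = 0.6 × 620 × 3.535 × 80 × 10⁻³ = 105.2 kN (transverse, base value).
(i) R_nwl + R_nwt = 828.5 kN; (ii) 0.85 R_nwl + 1.5 R_nwt = 772.6 kN.
R_n = max = 828.5 kN [governs: (i)]; φR_n = 621.3 kN.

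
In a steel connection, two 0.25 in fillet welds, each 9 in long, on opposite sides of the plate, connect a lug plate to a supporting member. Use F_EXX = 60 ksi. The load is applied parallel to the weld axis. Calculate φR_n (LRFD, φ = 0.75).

φR_n ≈ 85.9 kips

Effective throat t_e = 0.707 × 0.25 = 0.1767 in.
Total length L = 18 in; A_we = 0.1767 × 18 = 3.181 in².
F_nw = 0.6 F_EXX = 0.6 × 60 = 36 ksi.
φR_n = 0.75 × 36 × 3.181 = 85.9 kips.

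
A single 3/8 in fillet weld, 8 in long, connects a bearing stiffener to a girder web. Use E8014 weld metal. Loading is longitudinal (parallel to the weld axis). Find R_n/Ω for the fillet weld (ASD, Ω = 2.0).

E80XX → F_EXX = 80 ksi.
Effective throat t_e = 0.707 × 0.375 = 0.2651 in.
Total length L = 8 in; A_we = 0.2651 × 8 = 2.121 in².
F_nw = 0.6 F_EXX = 0.6 × 80 = 48 ksi.
R_n = 48 × 2.121 = 101.8 kips; R_n/Ω = 101.8/2.0 = 50.9 kips.

R_n/Ω ≈ 50.9 kips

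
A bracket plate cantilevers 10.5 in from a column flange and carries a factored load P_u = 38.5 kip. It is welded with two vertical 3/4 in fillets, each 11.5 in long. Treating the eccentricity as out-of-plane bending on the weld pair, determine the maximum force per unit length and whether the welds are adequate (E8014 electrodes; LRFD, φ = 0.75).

E80XX → F_EXX = 80 ksi.
L_w = 2 × 11.5 = 23 in; section modulus (unit throat) S = 2 × L²/6 = 44.08 in².
Direct shear f_v = P/L_w = 38.5/23 = 1.674 kip/in.
Moment M = P × e = 38.5 × 10.5 = 404.25 kip·in; bending f_b = M/S = 9.17 kip/in.
f_max = √(f_v² + f_b²) = √(1.674² + 9.17²) = 9.322 kip/in.
φr_n = 0.75 × 0.6 × 80 × (0.707 × 0.75) = 19.09 kip/in → adequate.

f_max ≈ 9.32 kip/in; adequate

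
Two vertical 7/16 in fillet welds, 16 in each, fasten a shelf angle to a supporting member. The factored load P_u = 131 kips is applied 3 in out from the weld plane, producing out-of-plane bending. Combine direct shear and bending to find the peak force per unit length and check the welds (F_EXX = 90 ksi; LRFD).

f_max ≈ 6.16 kip/in; adequate

L_w = 2 × 16 = 32 in; section modulus (unit throat) S = 2 × L²/6 = 85.33 in².
Direct shear f_v = P/L_w = 131/32 = 4.094 kip/in.
Moment M = P × e = 131 × 3 = 393 kip·in; bending f_b = M/S = 4.605 kip/in.
f_max = √(f_v² + f_b²) = √(4.094² + 4.605²) = 6.162 kip/in.
φr_n = 0.75 × 0.6 × 90 × (0.707 × 0.4375) = 12.53 kip/in → adequate.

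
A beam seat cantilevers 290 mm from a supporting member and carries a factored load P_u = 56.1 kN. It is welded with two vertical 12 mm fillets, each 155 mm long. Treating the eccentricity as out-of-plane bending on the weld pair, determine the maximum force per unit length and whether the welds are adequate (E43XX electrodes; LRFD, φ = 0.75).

E43XX → F_EXX = 430 MPa.
L_w = 2 × 155 = 310 mm; section modulus (unit throat) S = 2 × L²/6 = 8008 mm².
Direct shear f_v = P/L_w = 56.1×10³/310 = 181 N/mm.
Moment M = P × e = 56.1×10³ × 290 = 16269000 N·mm; bending f_b = M/S = 2032 N/mm.
f_max = √(f_v² + f_b²) = √(181² + 2032²) = 2040 N/mm.
φr_n = 0.75 × 0.6 × 430 × (0.707 × 12) = 1642 N/mm → NOT adequate.

f_max ≈ 2040 N/mm; NOT adequate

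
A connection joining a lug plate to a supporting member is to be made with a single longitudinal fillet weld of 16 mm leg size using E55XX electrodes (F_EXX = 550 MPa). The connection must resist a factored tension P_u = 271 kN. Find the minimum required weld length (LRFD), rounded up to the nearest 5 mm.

L = 100 mm

Throat t_e = 0.707 × 16 = 11.31 mm.
φr_n = 0.75 × 0.6 × 550 × 11.31 × 10⁻³ = 2.8 kN/mm.
L_req = P_u / φr_n = 271 / 2.8 = 96.8 mm total.
Round up → use L = 100 mm.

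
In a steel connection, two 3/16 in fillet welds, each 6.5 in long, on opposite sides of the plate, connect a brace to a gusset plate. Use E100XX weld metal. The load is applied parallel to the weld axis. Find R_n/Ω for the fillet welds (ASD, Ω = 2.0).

R_n/Ω ≈ 51.7 kip

E100XX → F_EXX = 100 ksi.
Effective throat t_e = 0.707 × 0.1875 = 0.1326 in.
Total length L = 13 in; A_we = 0.1326 × 13 = 1.723 in².
F_nw = 0.6 F_EXX = 0.6 × 100 = 60 ksi.
R_n = 60 × 1.723 = 103.4 kip; R_n/Ω = 103.4/2.0 = 51.7 kip.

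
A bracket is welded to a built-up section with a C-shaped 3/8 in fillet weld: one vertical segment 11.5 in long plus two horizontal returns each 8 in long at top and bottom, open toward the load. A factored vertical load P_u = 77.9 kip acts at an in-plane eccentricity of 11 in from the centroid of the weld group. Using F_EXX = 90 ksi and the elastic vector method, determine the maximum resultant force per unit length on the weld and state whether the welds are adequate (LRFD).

Total weld length L_w = 27.5 in. Treat welds as unit-width lines.
Centroid: x̄ = 2×8×4 / 27.5 = 2.327 in from the vertical weld.
Polar moment about centroid: J = I_x + I_y = [11.5³/12 + 2×8×5.75²] + [11.5×2.327² + 2(8³/12 + 8×1.673²)] = 848.1 in³.
Direct shear f_v = P/L_w = 77.9 / 27.5 = 2.833 kip/in (vertical).
Torsion M = P·e = 77.9 × 11 = 856.9 kip·in.
Critical point at (x, y) = (5.673, 5.75) from centroid. f_tx = M·y/J = 5.809 kip/in; f_ty = M·x/J = 5.731 kip/in.
Resultant f_max = √[f_tx² + (f_v + f_ty)²] = √[5.809² + (2.833 + 5.731)²] = 10.35 kip/in.
Capacity per unit length: φr_n = 0.75 × 0.6 × 90 × (0.707 × 0.375) = 10.74 kip/in.
10.35 ≤ 10.74 → adequate.

f_max ≈ 10.3 kip/in; adequate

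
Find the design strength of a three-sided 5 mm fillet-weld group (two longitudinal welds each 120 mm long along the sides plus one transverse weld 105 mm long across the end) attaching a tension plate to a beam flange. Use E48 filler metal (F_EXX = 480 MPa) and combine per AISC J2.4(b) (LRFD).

φR_n ≈ 276 kN

t_e = 0.707 × 5 = 3.535 mm.
R_nwl = 0.6 × 480 × 3.535 × 240 × 10⁻³ = 244.3 kN (longitudinal, 2 welds).
R_nwt = 0.6 × 480 × 3.535 × 105 × 10⁻³ = 106.9 kN (transverse, base value).
(i) R_nwl + R_nwt = 351.2 kN; (ii) 0.85 R_nwl + 1.5 R_nwt = 368 kN.
R_n = max = 368 kN [governs: (ii)]; φR_n = 276 kN.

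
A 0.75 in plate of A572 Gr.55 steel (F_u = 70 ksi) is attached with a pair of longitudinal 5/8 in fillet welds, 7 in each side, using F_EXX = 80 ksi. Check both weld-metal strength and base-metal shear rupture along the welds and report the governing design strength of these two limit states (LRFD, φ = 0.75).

φR_n ≈ 223 kips (weld metal governs)

t_e = 0.707 × 0.625 = 0.4419 in; L = 14 in.
Weld metal: φR_n = 0.75 × 0.6 × 80 × 0.4419 × 14 = 222.7 kips.
Base metal (shear rupture): φR_n = 0.75 × 0.6 × 70 × 0.75 × 14 = 330.8 kips.
Governing: weld metal.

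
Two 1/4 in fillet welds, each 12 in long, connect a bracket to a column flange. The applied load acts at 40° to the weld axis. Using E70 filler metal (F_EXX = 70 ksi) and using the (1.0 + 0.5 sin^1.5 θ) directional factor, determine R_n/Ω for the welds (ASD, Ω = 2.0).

t_e = 0.707 × 0.25 = 0.1767 in; A_we = 0.1767 × 24 = 4.242 in².
Directional factor: 1.0 + 0.5 sin^1.5(40°) = 1.258.
F_nw = 0.6 × 70 × 1.258 = 52.82 ksi.
R_n/Ω = (52.82 × 4.242) / 2.0 = 112 kip.

R_n/Ω ≈ 112 kip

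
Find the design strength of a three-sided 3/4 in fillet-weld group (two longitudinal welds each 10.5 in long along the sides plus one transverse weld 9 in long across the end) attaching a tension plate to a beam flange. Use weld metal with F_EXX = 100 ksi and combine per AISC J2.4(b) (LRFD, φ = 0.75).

t_e = 0.707 × 0.75 = 0.5302 in.
R_nwl = 0.6 × 100 × 0.5302 × 21 = 668.1 kip (longitudinal, 2 welds).
R_nwt = 0.6 × 100 × 0.5302 × 9 = 286.3 kip (transverse, base value).
(i) R_nwl + R_nwt = 954.5 kip; (ii) 0.85 R_nwl + 1.5 R_nwt = 997.4 kip.
R_n = max = 997.4 kip [governs: (ii)]; φR_n = 748.1 kip.

φR_n ≈ 748 kip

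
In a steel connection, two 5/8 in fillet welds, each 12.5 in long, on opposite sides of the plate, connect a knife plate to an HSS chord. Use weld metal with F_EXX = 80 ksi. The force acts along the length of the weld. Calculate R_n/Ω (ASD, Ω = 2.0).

R_n/Ω ≈ 265 kips

Effective throat t_e = 0.707 × 0.625 = 0.4419 in.
Total length L = 25 in; A_we = 0.4419 × 25 = 11.05 in².
F_nw = 0.6 F_EXX = 0.6 × 80 = 48 ksi.
R_n = 48 × 11.05 = 530.2 kips; R_n/Ω = 530.2/2.0 = 265.1 kips.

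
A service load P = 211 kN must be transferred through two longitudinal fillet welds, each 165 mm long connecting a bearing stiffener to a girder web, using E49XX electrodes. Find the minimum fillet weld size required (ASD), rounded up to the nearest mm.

w = 7 mm

E49XX → F_EXX = 490 MPa.
Total weld length L = 330 mm.
Required throat t_e = P × Ω / (0.6 F_EXX × L) = 211 × 2.0 / (0.6 × 490 × 330 × 10⁻³) = 4.35 mm.
Required leg w = t_e / 0.707 = 6.152 mm → use 7 mm.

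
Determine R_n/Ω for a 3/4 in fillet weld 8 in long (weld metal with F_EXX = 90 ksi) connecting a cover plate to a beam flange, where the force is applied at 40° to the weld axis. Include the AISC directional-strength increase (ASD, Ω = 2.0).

R_n/Ω ≈ 144 kip

t_e = 0.707 × 0.75 = 0.5302 in; A_we = 0.5302 × 8 = 4.242 in².
Directional factor: 1.0 + 0.5 sin^1.5(40°) = 1.258.
F_nw = 0.6 × 90 × 1.258 = 67.91 ksi.
R_n/Ω = (67.91 × 4.242) / 2.0 = 144 kip.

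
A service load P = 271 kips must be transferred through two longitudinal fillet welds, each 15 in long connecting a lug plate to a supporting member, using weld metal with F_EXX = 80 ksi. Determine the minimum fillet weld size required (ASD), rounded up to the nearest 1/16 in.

Total weld length L = 30 in.
Required throat t_e = P × Ω / (0.6 F_EXX × L) = 271 × 2.0 / (0.6 × 80 × 30) = 0.3764 in.
Required leg w = t_e / 0.707 = 0.5324 in → use 9/16 in.

w = 9/16 in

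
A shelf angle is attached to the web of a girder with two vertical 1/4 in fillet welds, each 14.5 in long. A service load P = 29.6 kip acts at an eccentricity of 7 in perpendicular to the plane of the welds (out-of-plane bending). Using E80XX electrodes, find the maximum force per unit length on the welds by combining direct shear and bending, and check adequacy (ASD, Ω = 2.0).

f_max ≈ 3.13 kip/in; adequate

E80XX → F_EXX = 80 ksi.
L_w = 2 × 14.5 = 29 in; section modulus (unit throat) S = 2 × L²/6 = 70.08 in².
Direct shear f_v = P/L_w = 29.6/29 = 1.021 kip/in.
Moment M = P × e = 29.6 × 7 = 207.2 kip·in; bending f_b = M/S = 2.956 kip/in.
f_max = √(f_v² + f_b²) = √(1.021² + 2.956²) = 3.128 kip/in.
r_n/Ω = (1/2.0) × 0.6 × 80 × (0.707 × 0.25) = 4.242 kip/in → adequate.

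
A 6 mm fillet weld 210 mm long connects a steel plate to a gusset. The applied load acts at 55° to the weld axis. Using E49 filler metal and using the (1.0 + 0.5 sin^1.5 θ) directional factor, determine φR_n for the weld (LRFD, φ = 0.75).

φR_n ≈ 269 kN

E49XX → F_EXX = 490 MPa.
t_e = 0.707 × 6 = 4.242 mm; A_we = 4.242 × 210 = 890.8 mm².
Directional factor: 1.0 + 0.5 sin^1.5(55°) = 1.371.
F_nw = 0.6 × 490 × 1.371 = 403 MPa.
φR_n = 0.75 × 403 × 890.8 × 10⁻³ = 269.2 kN.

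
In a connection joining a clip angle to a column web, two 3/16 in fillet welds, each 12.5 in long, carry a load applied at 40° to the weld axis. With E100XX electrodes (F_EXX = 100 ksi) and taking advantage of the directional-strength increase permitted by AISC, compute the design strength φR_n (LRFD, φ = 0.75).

t_e = 0.707 × 0.1875 = 0.1326 in; A_we = 0.1326 × 25 = 3.314 in².
Directional factor: 1.0 + 0.5 sin^1.5(40°) = 1.258.
F_nw = 0.6 × 100 × 1.258 = 75.46 ksi.
φR_n = 0.75 × 75.46 × 3.314 = 187.6 kips.

φR_n ≈ 188 kips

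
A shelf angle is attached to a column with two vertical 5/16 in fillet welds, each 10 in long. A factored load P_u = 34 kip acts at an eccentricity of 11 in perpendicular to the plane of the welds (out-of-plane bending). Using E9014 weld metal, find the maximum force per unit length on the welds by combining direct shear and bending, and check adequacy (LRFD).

E90XX → F_EXX = 90 ksi.
L_w = 2 × 10 = 20 in; section modulus (unit throat) S = 2 × L²/6 = 33.33 in².
Direct shear f_v = P/L_w = 34/20 = 1.7 kip/in.
Moment M = P × e = 34 × 11 = 374 kip·in; bending f_b = M/S = 11.22 kip/in.
f_max = √(f_v² + f_b²) = √(1.7² + 11.22²) = 11.35 kip/in.
φr_n = 0.75 × 0.6 × 90 × (0.707 × 0.3125) = 8.948 kip/in → NOT adequate.

f_max ≈ 11.3 kip/in; NOT adequate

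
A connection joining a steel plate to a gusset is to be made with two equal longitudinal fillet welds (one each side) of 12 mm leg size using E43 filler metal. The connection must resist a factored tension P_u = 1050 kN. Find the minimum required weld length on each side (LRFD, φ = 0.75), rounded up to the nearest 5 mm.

E43XX → F_EXX = 430 MPa.
Throat t_e = 0.707 × 12 = 8.484 mm.
φr_n = 0.75 × 0.6 × 430 × 8.484 × 10⁻³ = 1.642 kN/mm.
L_req = P_u / φr_n = 1050 / 1.642 = 639.6 mm total.
Per side: 639.6 / 2 = 319.8 mm.
Round up → use L = 320 mm on each side.

L = 320 mm on each side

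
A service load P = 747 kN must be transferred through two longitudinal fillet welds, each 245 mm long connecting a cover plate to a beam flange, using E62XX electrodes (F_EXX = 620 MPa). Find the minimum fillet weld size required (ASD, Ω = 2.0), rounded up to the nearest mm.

w = 12 mm

Total weld length L = 490 mm.
Required throat t_e = P × Ω / (0.6 F_EXX × L) = 747 × 2.0 / (0.6 × 620 × 490 × 10⁻³) = 8.196 mm.
Required leg w = t_e / 0.707 = 11.59 mm → use 12 mm.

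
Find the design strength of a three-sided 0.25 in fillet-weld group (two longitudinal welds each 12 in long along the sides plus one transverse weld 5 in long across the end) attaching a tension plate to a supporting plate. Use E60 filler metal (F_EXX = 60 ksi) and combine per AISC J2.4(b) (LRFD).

t_e = 0.707 × 0.25 = 0.1767 in.
R_nwl = 0.6 × 60 × 0.1767 × 24 = 152.7 kips (longitudinal, 2 welds).
R_nwt = 0.6 × 60 × 0.1767 × 5 = 31.81 kips (transverse, base value).
(i) R_nwl + R_nwt = 184.5 kips; (ii) 0.85 R_nwl + 1.5 R_nwt = 177.5 kips.
R_n = max = 184.5 kips [governs: (i)]; φR_n = 138.4 kips.

φR_n ≈ 138 kips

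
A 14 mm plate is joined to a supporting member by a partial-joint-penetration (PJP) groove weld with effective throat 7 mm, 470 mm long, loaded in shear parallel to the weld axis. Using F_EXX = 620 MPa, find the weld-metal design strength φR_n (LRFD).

φR_n ≈ 918 kN

Effective throat (given) t_e = 7 mm.
A_we = 7 × 470 = 3290 mm².
F_nw = 0.6 F_EXX = 372 MPa.
φR_n = 0.75 × 372 × 3290 × 10⁻³ = 917.9 kN.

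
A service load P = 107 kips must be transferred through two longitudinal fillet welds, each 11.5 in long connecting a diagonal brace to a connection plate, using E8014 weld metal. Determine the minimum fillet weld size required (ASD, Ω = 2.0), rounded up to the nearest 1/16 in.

E80XX → F_EXX = 80 ksi.
Total weld length L = 23 in.
Required throat t_e = P × Ω / (0.6 F_EXX × L) = 107 × 2.0 / (0.6 × 80 × 23) = 0.1938 in.
Required leg w = t_e / 0.707 = 0.2742 in → use 5/16 in.

w = 5/16 in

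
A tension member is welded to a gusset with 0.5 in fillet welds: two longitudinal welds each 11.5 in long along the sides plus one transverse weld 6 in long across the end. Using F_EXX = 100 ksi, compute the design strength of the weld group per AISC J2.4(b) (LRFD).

φR_n ≈ 461 kip

t_e = 0.707 × 0.5 = 0.3535 in.
R_nwl = 0.6 × 100 × 0.3535 × 23 = 487.8 kip (longitudinal, 2 welds).
R_nwt = 0.6 × 100 × 0.3535 × 6 = 127.3 kip (transverse, base value).
(i) R_nwl + R_nwt = 615.1 kip; (ii) 0.85 R_nwl + 1.5 R_nwt = 605.5 kip.
R_n = max = 615.1 kip [governs: (i)]; φR_n = 461.3 kip.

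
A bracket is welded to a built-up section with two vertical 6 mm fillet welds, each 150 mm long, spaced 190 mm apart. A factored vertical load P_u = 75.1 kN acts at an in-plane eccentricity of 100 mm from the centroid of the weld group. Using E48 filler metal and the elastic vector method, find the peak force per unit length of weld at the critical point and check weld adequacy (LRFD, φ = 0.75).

E48XX → F_EXX = 480 MPa.
Total weld length L_w = 300 mm. Treat welds as unit-width lines.
Polar moment about centroid: J = 2[d³/12 + d(b/2)²] = 2[150³/12 + 150×95²] = 3270000 mm³.
Direct shear f_v = P/L_w = 75.1×10³ / 300 = 250.3 N/mm (vertical).
Torsion M = P·e = 75.1×10³ × 100 = 7510000 N·mm.
Critical point at (x, y) = (95, 75) from centroid. f_tx = M·y/J = 172.2 N/mm; f_ty = M·x/J = 218.2 N/mm.
Resultant f_max = √[f_tx² + (f_v + f_ty)²] = √[172.2² + (250.3 + 218.2)²] = 499.2 N/mm.
Capacity per unit length: φr_n = 0.75 × 0.6 × 480 × (0.707 × 6) = 916.3 N/mm.
499.2 ≤ 916.3 → adequate.

f_max ≈ 499 N/mm; adequate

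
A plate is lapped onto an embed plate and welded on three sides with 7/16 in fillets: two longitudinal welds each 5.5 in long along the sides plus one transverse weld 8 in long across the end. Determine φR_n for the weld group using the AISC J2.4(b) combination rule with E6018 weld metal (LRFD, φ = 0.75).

E60XX → F_EXX = 60 ksi.
t_e = 0.707 × 0.4375 = 0.3093 in.
R_nwl = 0.6 × 60 × 0.3093 × 11 = 122.5 kips (longitudinal, 2 welds).
R_nwt = 0.6 × 60 × 0.3093 × 8 = 89.08 kips (transverse, base value).
(i) R_nwl + R_nwt = 211.6 kips; (ii) 0.85 R_nwl + 1.5 R_nwt = 237.7 kips.
R_n = max = 237.7 kips [governs: (ii)]; φR_n = 178.3 kips.

φR_n ≈ 178 kips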